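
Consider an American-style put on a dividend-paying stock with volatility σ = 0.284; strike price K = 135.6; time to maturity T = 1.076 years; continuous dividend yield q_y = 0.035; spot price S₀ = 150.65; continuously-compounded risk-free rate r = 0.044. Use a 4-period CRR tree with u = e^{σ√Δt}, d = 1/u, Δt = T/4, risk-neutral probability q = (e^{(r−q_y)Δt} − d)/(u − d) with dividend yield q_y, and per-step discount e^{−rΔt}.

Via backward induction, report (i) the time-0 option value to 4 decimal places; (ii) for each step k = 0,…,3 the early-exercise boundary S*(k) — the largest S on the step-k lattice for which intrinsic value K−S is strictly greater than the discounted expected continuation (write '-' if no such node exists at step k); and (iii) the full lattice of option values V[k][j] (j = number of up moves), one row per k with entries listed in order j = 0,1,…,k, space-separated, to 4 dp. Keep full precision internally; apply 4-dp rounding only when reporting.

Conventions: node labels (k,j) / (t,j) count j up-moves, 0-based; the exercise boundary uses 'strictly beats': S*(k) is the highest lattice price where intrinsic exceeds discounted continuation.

price = 10.1830
boundary = - - - 96.8407
tree:
10.1830
16.5217 3.3335
25.9378 6.3819 0.0000
38.7593 12.2180 0.0000 0.0000
52.0228 23.3908 0.0000 0.0000 0.0000

Δt=0.26900  u=1.15870  d=0.86304  q=0.47144  discount=0.98823
step 4 (expiry): payoffs max(K−S,0) = 52.0228 23.3908 0.0000 0.0000 0.0000
step 3: (k=3,j=0): S=96.8407, K−S=38.7593, hold=38.0712 ⇒ V=38.7593 exercise | (k=3,j=1): S=130.0166, K−S=5.5834, hold=12.2180 ⇒ V=12.2180 continue | (k=3,j=2): S=174.5579, K−S=0.0000, hold=0.0000 ⇒ V=0.0000 continue | (k=3,j=3): S=234.3582, K−S=0.0000, hold=0.0000 ⇒ V=0.0000 continue  boundary S*=96.8407
step 2: (k=2,j=0): S=112.2092, K−S=23.3908, hold=25.9378 ⇒ V=25.9378 continue | (k=2,j=1): S=150.6500, K−S=0.0000, hold=6.3819 ⇒ V=6.3819 continue | (k=2,j=2): S=202.2599, K−S=0.0000, hold=0.0000 ⇒ V=0.0000 continue  boundary S*=-
step 1: (k=1,j=0): S=130.0166, K−S=5.5834, hold=16.5217 ⇒ V=16.5217 continue | (k=1,j=1): S=174.5579, K−S=0.0000, hold=3.3335 ⇒ V=3.3335 continue  boundary S*=-
step 0: (k=0,j=0): S=150.6500, K−S=0.0000, hold=10.1830 ⇒ V=10.1830 continue  boundary S*=-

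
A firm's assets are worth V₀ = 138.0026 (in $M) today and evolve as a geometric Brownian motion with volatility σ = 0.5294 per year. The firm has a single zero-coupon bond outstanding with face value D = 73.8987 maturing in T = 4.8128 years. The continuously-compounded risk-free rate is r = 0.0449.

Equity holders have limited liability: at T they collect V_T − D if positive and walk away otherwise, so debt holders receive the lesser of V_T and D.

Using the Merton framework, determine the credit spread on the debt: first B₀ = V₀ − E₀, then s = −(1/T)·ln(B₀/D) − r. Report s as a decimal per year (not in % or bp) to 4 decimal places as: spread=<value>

spread=0.0518

With assets at 138.0026 and a single debt payment of 73.8987 at 4.8128 years:
d₁ = [ln(V₀/D) + (r + σ²/2)T] / (σ√T)
   = [ln(138.0026/73.8987) + (0.0449 + 0.5·0.5294²)·4.8128] / (0.5294·√4.8128)
   = [0.624577 + 0.890523] / 1.161403 = 1.304543
d₂ = d₁ − σ√T = 1.304543 − 1.161403 = 0.143141
N(d₁) = 0.903976,  N(d₂) = 0.556910,  e^(−rT) = 0.805659
E₀ = V₀·N(d₁) − D·e^(−rT)·N(d₂)
   = 138.0026·0.903976 − 73.8987·0.805659·0.556910 = 91.594150
B₀ = V₀ − E₀ = 138.0026 − 91.594150 = 46.408450
spread = −(1/T)·ln(B₀/D) − r = −(1/4.8128)·ln(46.408450/73.8987) − 0.0449 = 0.05176175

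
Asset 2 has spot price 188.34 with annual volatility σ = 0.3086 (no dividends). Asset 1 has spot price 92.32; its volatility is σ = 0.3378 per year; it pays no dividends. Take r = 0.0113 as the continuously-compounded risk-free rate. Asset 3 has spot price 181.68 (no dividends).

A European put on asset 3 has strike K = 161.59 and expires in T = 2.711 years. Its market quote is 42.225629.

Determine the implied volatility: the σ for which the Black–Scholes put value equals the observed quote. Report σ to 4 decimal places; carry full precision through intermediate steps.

sigma = 0.4985

At σ = 0.4985 the Black–Scholes value reproduces the quote:
σ√T = 0.4985·√2.711 = 0.820786
d₁ = (ln(S/K) + (r+σ²/2)T) / (σ√T) = (ln(181.68/161.59) + (0.0113+0.4985²/2)·2.711) / 0.820786 = (0.117185 + 0.367479) / 0.820786 = 0.590487
d₂ = d₁ − σ√T = 0.590487 − 0.820786 = -0.230299
e^{−rT} = 0.969830
N(−d₁) = 0.277432,  N(−d₂) = 0.591070
V = K·e^{−rT}·N(−d₂) − S·N(−d₁) = 92.629471 − 50.403842 = 42.225629 (the observed quote) — the price is monotone increasing in volatility, hence this σ is the only solution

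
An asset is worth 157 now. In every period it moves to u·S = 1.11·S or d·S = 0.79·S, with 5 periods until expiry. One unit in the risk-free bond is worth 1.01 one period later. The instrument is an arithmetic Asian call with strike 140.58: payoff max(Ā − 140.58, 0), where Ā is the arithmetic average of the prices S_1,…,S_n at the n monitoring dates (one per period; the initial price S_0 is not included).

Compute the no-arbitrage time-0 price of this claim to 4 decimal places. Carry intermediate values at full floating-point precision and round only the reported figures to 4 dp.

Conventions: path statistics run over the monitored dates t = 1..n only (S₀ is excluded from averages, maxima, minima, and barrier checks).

price = 26.2013

Set p* = 0.6875 (from d < R < u); the path-dependent value is the discounted p*-expectation over all price paths.
Enumerate all 2^5 = 32 price paths (U = up ×1.11, D = down ×0.79); each path with k up-moves has probability p*^k·(1−p*)^(5−k).
DDDDD: Ā=81.7764, payoff=0.0000, prob=0.002980
UDDDD: Ā=114.9011, payoff=0.0000, prob=0.006557
DUDDD: Ā=104.8531, payoff=0.0000, prob=0.006557
UUDDD: Ā=147.3252, payoff=6.7452, prob=0.014424
DDUDD: Ā=96.9152, payoff=0.0000, prob=0.006557
UDUDD: Ā=136.1719, payoff=0.0000, prob=0.014424
DUUDD: Ā=126.1239, payoff=0.0000, prob=0.014424
UUUDD: Ā=177.2121, payoff=36.6321, prob=0.031734
DDDUD: Ā=90.6442, payoff=0.0000, prob=0.006557
UDDUD: Ā=127.3608, payoff=0.0000, prob=0.014424
DUDUD: Ā=117.3128, payoff=0.0000, prob=0.014424
UUDUD: Ā=164.8320, payoff=24.2520, prob=0.031734
DDUUD: Ā=109.3749, payoff=0.0000, prob=0.014424
UDUUD: Ā=153.6787, payoff=13.0987, prob=0.031734
DUUUD: Ā=143.6307, payoff=3.0507, prob=0.031734
UUUUD: Ā=201.8102, payoff=61.2302, prob=0.069814
DDDDU: Ā=85.6902, payoff=0.0000, prob=0.006557
UDDDU: Ā=120.4001, payoff=0.0000, prob=0.014424
DUDDU: Ā=110.3521, payoff=0.0000, prob=0.014424
UUDDU: Ā=155.0517, payoff=14.4717, prob=0.031734
DDUDU: Ā=102.4142, payoff=0.0000, prob=0.014424
UDUDU: Ā=143.8984, payoff=3.3184, prob=0.031734
DUUDU: Ā=133.8504, payoff=0.0000, prob=0.031734
UUUDU: Ā=188.0683, payoff=47.4883, prob=0.069814
DDDUU: Ā=96.1432, payoff=0.0000, prob=0.014424
UDDUU: Ā=135.0873, payoff=0.0000, prob=0.031734
DUDUU: Ā=125.0393, payoff=0.0000, prob=0.031734
UUDUU: Ā=175.6881, payoff=35.1081, prob=0.069814
DDUUU: Ā=117.1014, payoff=0.0000, prob=0.031734
UDUUU: Ā=164.5348, payoff=23.9548, prob=0.069814
DUUUU: Ā=154.4868, payoff=13.9068, prob=0.069814
UUUUU: Ā=217.0638, payoff=76.4838, prob=0.153590
Price = Σ prob·payoff / R^5 = 27.537877 / 1.051010 = 26.2013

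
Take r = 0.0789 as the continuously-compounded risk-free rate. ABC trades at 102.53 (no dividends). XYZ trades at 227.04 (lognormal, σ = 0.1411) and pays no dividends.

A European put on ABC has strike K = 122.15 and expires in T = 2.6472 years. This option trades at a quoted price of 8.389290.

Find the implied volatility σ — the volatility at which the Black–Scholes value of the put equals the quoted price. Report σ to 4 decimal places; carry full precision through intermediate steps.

At σ = 0.1532 the Black–Scholes value reproduces the quote:
σ√T = 0.1532·√2.6472 = 0.249260
d₁ = (ln(S/K) + (r+σ²/2)T) / (σ√T) = (ln(102.53/122.15) + (0.0789+0.1532²/2)·2.6472) / 0.249260 = (-0.175094 + 0.239929) / 0.249260 = 0.260110
d₂ = d₁ − σ√T = 0.260110 − 0.249260 = 0.010850
e^{−rT} = 0.811506
N(−d₁) = 0.397389,  N(−d₂) = 0.495671
V = K·e^{−rT}·N(−d₂) − S·N(−d₁) = 49.133635 − 40.744345 = 8.389290 (the observed quote) — the price is monotone increasing in volatility, hence this σ is the only solution

sigma = 0.1532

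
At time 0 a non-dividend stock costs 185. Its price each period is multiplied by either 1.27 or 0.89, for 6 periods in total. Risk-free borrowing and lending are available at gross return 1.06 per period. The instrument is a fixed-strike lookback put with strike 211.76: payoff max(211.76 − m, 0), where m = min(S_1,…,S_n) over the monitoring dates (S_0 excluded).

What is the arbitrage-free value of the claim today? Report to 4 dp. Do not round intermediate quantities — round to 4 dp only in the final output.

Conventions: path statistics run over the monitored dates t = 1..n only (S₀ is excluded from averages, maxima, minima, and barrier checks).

price = 32.0192

Risk-neutral up-probability p* = (R−d)/(u−d) = (1.06−0.89)/(1.27−0.89) = 0.4474; the claim prices as the p*-weighted sum of path payoffs discounted by R^6.
Enumerate all 2^6 = 64 price paths (U = up ×1.27, D = down ×0.89); each path with k up-moves has probability p*^k·(1−p*)^(6−k).
DDDDDD: m=91.9415, payoff=119.8185, prob=0.028485
UDDDDD: m=131.1975, payoff=80.5625, prob=0.023059
DUDDDD: m=131.1975, payoff=80.5625, prob=0.023059
UUDDDD: m=187.2144, payoff=24.5456, prob=0.018667
DDUDDD: m=131.1975, payoff=80.5625, prob=0.023059
UDUDDD: m=187.2144, payoff=24.5456, prob=0.018667
DUUDDD: m=164.6500, payoff=47.1100, prob=0.018667
UUUDDD: m=234.9500, payoff=0.0000, prob=0.015111
DDDUDD: m=130.4193, payoff=81.3407, prob=0.023059
UDDUDD: m=186.1039, payoff=25.6561, prob=0.018667
DUDUDD: m=164.6500, payoff=47.1100, prob=0.018667
UUDUDD: m=234.9500, payoff=0.0000, prob=0.015111
DDUUDD: m=146.5385, payoff=65.2215, prob=0.018667
UDUUDD: m=209.1055, payoff=2.6545, prob=0.015111
DUUUDD: m=164.6500, payoff=47.1100, prob=0.015111
UUUUDD: m=234.9500, payoff=0.0000, prob=0.012233
DDDDUD: m=116.0731, payoff=95.6869, prob=0.023059
UDDDUD: m=165.6325, payoff=46.1275, prob=0.018667
DUDDUD: m=164.6500, payoff=47.1100, prob=0.018667
UUDDUD: m=234.9500, payoff=0.0000, prob=0.015111
DDUDUD: m=146.5385, payoff=65.2215, prob=0.018667
UDUDUD: m=209.1055, payoff=2.6545, prob=0.015111
DUUDUD: m=164.6500, payoff=47.1100, prob=0.015111
UUUDUD: m=234.9500, payoff=0.0000, prob=0.012233
DDDUUD: m=130.4193, payoff=81.3407, prob=0.018667
UDDUUD: m=186.1039, payoff=25.6561, prob=0.015111
DUDUUD: m=164.6500, payoff=47.1100, prob=0.015111
UUDUUD: m=234.9500, payoff=0.0000, prob=0.012233
DDUUUD: m=146.5385, payoff=65.2215, prob=0.015111
UDUUUD: m=209.1055, payoff=2.6545, prob=0.012233
DUUUUD: m=164.6500, payoff=47.1100, prob=0.012233
UUUUUD: m=234.9500, payoff=0.0000, prob=0.009903
DDDDDU: m=103.3051, payoff=108.4549, prob=0.023059
UDDDDU: m=147.4129, payoff=64.3471, prob=0.018667
DUDDDU: m=147.4129, payoff=64.3471, prob=0.018667
UUDDDU: m=210.3532, payoff=1.4068, prob=0.015111
DDUDDU: m=146.5385, payoff=65.2215, prob=0.018667
UDUDDU: m=209.1055, payoff=2.6545, prob=0.015111
DUUDDU: m=164.6500, payoff=47.1100, prob=0.015111
UUUDDU: m=234.9500, payoff=0.0000, prob=0.012233
DDDUDU: m=130.4193, payoff=81.3407, prob=0.018667
UDDUDU: m=186.1039, payoff=25.6561, prob=0.015111
DUDUDU: m=164.6500, payoff=47.1100, prob=0.015111
UUDUDU: m=234.9500, payoff=0.0000, prob=0.012233
DDUUDU: m=146.5385, payoff=65.2215, prob=0.015111
UDUUDU: m=209.1055, payoff=2.6545, prob=0.012233
DUUUDU: m=164.6500, payoff=47.1100, prob=0.012233
UUUUDU: m=234.9500, payoff=0.0000, prob=0.009903
DDDDUU: m=116.0731, payoff=95.6869, prob=0.018667
UDDDUU: m=165.6325, payoff=46.1275, prob=0.015111
DUDDUU: m=164.6500, payoff=47.1100, prob=0.015111
UUDDUU: m=234.9500, payoff=0.0000, prob=0.012233
DDUDUU: m=146.5385, payoff=65.2215, prob=0.015111
UDUDUU: m=209.1055, payoff=2.6545, prob=0.012233
DUUDUU: m=164.6500, payoff=47.1100, prob=0.012233
UUUDUU: m=234.9500, payoff=0.0000, prob=0.009903
DDDUUU: m=130.4193, payoff=81.3407, prob=0.015111
UDDUUU: m=186.1039, payoff=25.6561, prob=0.012233
DUDUUU: m=164.6500, payoff=47.1100, prob=0.012233
UUDUUU: m=234.9500, payoff=0.0000, prob=0.009903
DDUUUU: m=146.5385, payoff=65.2215, prob=0.012233
UDUUUU: m=209.1055, payoff=2.6545, prob=0.009903
DUUUUU: m=164.6500, payoff=47.1100, prob=0.009903
UUUUUU: m=234.9500, payoff=0.0000, prob=0.008017
Price = Σ prob·payoff / R^6 = 45.419882 / 1.418519 = 32.0192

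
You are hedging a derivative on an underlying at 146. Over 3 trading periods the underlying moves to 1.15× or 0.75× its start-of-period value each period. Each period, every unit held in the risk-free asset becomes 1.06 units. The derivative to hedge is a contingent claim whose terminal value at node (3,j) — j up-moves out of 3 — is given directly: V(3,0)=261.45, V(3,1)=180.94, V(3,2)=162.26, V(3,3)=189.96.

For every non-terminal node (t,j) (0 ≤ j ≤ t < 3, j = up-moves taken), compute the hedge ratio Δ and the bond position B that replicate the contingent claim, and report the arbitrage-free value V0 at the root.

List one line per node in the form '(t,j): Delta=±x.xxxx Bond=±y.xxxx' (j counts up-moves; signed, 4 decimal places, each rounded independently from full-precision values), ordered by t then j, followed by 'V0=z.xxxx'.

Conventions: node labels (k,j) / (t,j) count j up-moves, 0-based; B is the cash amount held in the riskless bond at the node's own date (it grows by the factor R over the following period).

(0,0): Delta=0.0922 Bond=136.4031
(1,0): Delta=-0.7020 Bond=231.5453
(1,1): Delta=0.2425 Bond=119.3415
(2,0): Delta=-2.4508 Bond=389.0625
(2,1): Delta=-0.3709 Bond=203.7406
(2,2): Delta=0.3587 Bond=104.0778
V0=149.8573

Arbitrage-free pricing uses the up-move probability p* = (R−d)/(u−d) = 0.7750, discounting each step at R = 1.06.
Expiry values: V(3,0)=261.4500, V(3,1)=180.9400, V(3,2)=162.2600, V(3,3)=189.9600
(2,0): S=82.1250. Δ = (V_up−V_dn)/(S_up−S_dn) = (180.9400−261.4500)/(94.4437−61.5938) = -2.4508. V = [p*·180.9400 + (1−p*)·261.4500]/1.06 = 187.7875. B = V − Δ·S = 389.0625.
(2,1): S=125.9250. Δ = (V_up−V_dn)/(S_up−S_dn) = (162.2600−180.9400)/(144.8137−94.4437) = -0.3709. V = [p*·162.2600 + (1−p*)·180.9400]/1.06 = 157.0406. B = V − Δ·S = 203.7406.
(2,2): S=193.0850. Δ = (V_up−V_dn)/(S_up−S_dn) = (189.9600−162.2600)/(222.0477−144.8137) = 0.3587. V = [p*·189.9600 + (1−p*)·162.2600]/1.06 = 173.3278. B = V − Δ·S = 104.0778.
(1,0): S=109.5000. Δ = (V_up−V_dn)/(S_up−S_dn) = (157.0406−187.7875)/(125.9250−82.1250) = -0.7020. V = [p*·157.0406 + (1−p*)·187.7875]/1.06 = 154.6779. B = V − Δ·S = 231.5453.
(1,1): S=167.9000. Δ = (V_up−V_dn)/(S_up−S_dn) = (173.3278−157.0406)/(193.0850−125.9250) = 0.2425. V = [p*·173.3278 + (1−p*)·157.0406]/1.06 = 160.0596. B = V − Δ·S = 119.3415.
(0,0): S=146.0000. Δ = (V_up−V_dn)/(S_up−S_dn) = (160.0596−154.6779)/(167.9000−109.5000) = 0.0922. V = [p*·160.0596 + (1−p*)·154.6779]/1.06 = 149.8573. B = V − Δ·S = 136.4031.
As a check, the time-0 holding Δ(0,0)·S0 + B(0,0) comes to 149.8573 — exactly V0.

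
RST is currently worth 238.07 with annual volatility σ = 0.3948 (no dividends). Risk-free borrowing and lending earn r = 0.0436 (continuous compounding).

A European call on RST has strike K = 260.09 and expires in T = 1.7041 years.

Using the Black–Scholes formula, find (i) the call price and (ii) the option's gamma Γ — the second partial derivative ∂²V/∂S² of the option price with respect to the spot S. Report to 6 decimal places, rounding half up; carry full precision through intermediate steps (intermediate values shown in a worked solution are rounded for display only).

σ√T = 0.3948·√1.7041 = 0.515377
d₁ = (ln(S/K) + (r+σ²/2)T) / (σ√T) = (ln(238.07/260.09) + (0.0436+0.3948²/2)·1.7041) / 0.515377 = (-0.088463 + 0.207105) / 0.515377 = 0.230205
d₂ = d₁ − σ√T = 0.230205 − 0.515377 = -0.285172
e^{−rT} = 0.928394
N(d₁) = 0.591034,  N(d₂) = 0.387756
Call price V = S·N(d₁) − K·e^{−rT}·N(d₂) = 140.707413 − 93.630006 = 47.077407
φ(d₁) = (1/√(2π))·e^{−d₁²/2} = 0.388510
Γ = φ(d₁) / (S·σ·√T) = 0.003166

price = 47.077407
Γ = 0.003166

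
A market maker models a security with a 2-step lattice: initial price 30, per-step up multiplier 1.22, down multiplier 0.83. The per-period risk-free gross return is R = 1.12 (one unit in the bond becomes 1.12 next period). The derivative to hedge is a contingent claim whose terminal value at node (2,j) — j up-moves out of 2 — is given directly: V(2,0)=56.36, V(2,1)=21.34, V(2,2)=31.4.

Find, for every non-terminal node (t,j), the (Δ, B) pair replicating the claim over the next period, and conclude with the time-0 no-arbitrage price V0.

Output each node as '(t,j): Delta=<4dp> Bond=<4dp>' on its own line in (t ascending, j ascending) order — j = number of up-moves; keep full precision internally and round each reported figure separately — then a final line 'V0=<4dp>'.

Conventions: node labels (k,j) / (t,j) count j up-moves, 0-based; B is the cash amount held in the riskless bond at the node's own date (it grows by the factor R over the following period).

(0,0): Delta=-0.1144 Bond=26.7137
(1,0): Delta=-3.6062 Bond=116.8658
(1,1): Delta=0.7048 Bond=-0.0623
V0=23.2819

Arbitrage-free pricing uses the up-move probability p* = (R−d)/(u−d) = 0.7436, discounting each step at R = 1.12.
At maturity the claim pays: V(2,0)=56.3600, V(2,1)=21.3400, V(2,2)=31.4000
(1,0): S=24.9000. Δ = (V_up−V_dn)/(S_up−S_dn) = (21.3400−56.3600)/(30.3780−20.6670) = -3.6062. V = [p*·21.3400 + (1−p*)·56.3600]/1.12 = 27.0710. B = V − Δ·S = 116.8658.
(1,1): S=36.6000. Δ = (V_up−V_dn)/(S_up−S_dn) = (31.4000−21.3400)/(44.6520−30.3780) = 0.7048. V = [p*·31.4000 + (1−p*)·21.3400]/1.12 = 25.7326. B = V − Δ·S = -0.0623.
(0,0): S=30.0000. Δ = (V_up−V_dn)/(S_up−S_dn) = (25.7326−27.0710)/(36.6000−24.9000) = -0.1144. V = [p*·25.7326 + (1−p*)·27.0710]/1.12 = 23.2819. B = V − Δ·S = 26.7137.
Verification: the root portfolio costs Δ(0,0)·S0 + B(0,0) = 23.2819, matching V0.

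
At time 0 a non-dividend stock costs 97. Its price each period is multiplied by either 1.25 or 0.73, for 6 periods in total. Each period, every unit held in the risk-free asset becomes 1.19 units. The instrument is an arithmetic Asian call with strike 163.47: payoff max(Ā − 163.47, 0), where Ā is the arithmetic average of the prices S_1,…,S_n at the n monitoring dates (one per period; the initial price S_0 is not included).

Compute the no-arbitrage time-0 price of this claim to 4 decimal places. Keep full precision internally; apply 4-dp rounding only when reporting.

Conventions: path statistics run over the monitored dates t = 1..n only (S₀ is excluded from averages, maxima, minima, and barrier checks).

Set p* = 0.8846 (from d < R < u); the path-dependent value is the discounted p*-expectation over all price paths.
Enumerate all 2^6 = 64 price paths (U = up ×1.25, D = down ×0.73); each path with k up-moves has probability p*^k·(1−p*)^(6−k).
DDDDDD: Ā=37.0951, payoff=0.0000, prob=0.000002
UDDDDD: Ā=63.5190, payoff=0.0000, prob=0.000018
DUDDDD: Ā=55.1123, payoff=0.0000, prob=0.000018
UUDDDD: Ā=94.3704, payoff=0.0000, prob=0.000139
DDUDDD: Ā=48.9754, payoff=0.0000, prob=0.000018
UDUDDD: Ā=83.8620, payoff=0.0000, prob=0.000139
DUUDDD: Ā=75.4554, payoff=0.0000, prob=0.000139
UUUDDD: Ā=129.2044, payoff=0.0000, prob=0.001063
DDDUDD: Ā=44.4955, payoff=0.0000, prob=0.000018
UDDUDD: Ā=76.1910, payoff=0.0000, prob=0.000139
DUDUDD: Ā=67.7843, payoff=0.0000, prob=0.000139
UUDUDD: Ā=116.0690, payoff=0.0000, prob=0.001063
DDUUDD: Ā=61.6474, payoff=0.0000, prob=0.000139
UDUUDD: Ā=105.5607, payoff=0.0000, prob=0.001063
DUUUDD: Ā=97.1540, payoff=0.0000, prob=0.001063
UUUUDD: Ā=166.3596, payoff=2.8896, prob=0.008153
DDDDUD: Ā=41.2252, payoff=0.0000, prob=0.000018
UDDDUD: Ā=70.5911, payoff=0.0000, prob=0.000139
DUDDUD: Ā=62.1844, payoff=0.0000, prob=0.000139
UUDDUD: Ā=106.4801, payoff=0.0000, prob=0.001063
DDUDUD: Ā=56.0475, payoff=0.0000, prob=0.000139
UDUDUD: Ā=95.9718, payoff=0.0000, prob=0.001063
DUUDUD: Ā=87.5651, payoff=0.0000, prob=0.001063
UUUDUD: Ā=149.9403, payoff=0.0000, prob=0.008153
DDDUUD: Ā=51.5676, payoff=0.0000, prob=0.000139
UDDUUD: Ā=88.3007, payoff=0.0000, prob=0.001063
DUDUUD: Ā=79.8941, payoff=0.0000, prob=0.001063
UUDUUD: Ā=136.8049, payoff=0.0000, prob=0.008153
DDUUUD: Ā=73.7572, payoff=0.0000, prob=0.001063
UDUUUD: Ā=126.2966, payoff=0.0000, prob=0.008153
DUUUUD: Ā=117.8899, payoff=0.0000, prob=0.008153
UUUUUD: Ā=201.8663, payoff=38.3963, prob=0.062506
DDDDDU: Ā=38.8378, payoff=0.0000, prob=0.000018
UDDDDU: Ā=66.5031, payoff=0.0000, prob=0.000139
DUDDDU: Ā=58.0965, payoff=0.0000, prob=0.000139
UUDDDU: Ā=99.4803, payoff=0.0000, prob=0.001063
DDUDDU: Ā=51.9596, payoff=0.0000, prob=0.000139
UDUDDU: Ā=88.9719, payoff=0.0000, prob=0.001063
DUUDDU: Ā=80.5653, payoff=0.0000, prob=0.001063
UUUDDU: Ā=137.9542, payoff=0.0000, prob=0.008153
DDDUDU: Ā=47.4797, payoff=0.0000, prob=0.000139
UDDUDU: Ā=81.3009, payoff=0.0000, prob=0.001063
DUDUDU: Ā=72.8942, payoff=0.0000, prob=0.001063
UUDUDU: Ā=124.8188, payoff=0.0000, prob=0.008153
DDUUDU: Ā=66.7573, payoff=0.0000, prob=0.001063
UDUUDU: Ā=114.3105, payoff=0.0000, prob=0.008153
DUUUDU: Ā=105.9038, payoff=0.0000, prob=0.008153
UUUUDU: Ā=181.3422, payoff=17.8722, prob=0.062506
DDDDUU: Ā=44.2094, payoff=0.0000, prob=0.000139
UDDDUU: Ā=75.7010, payoff=0.0000, prob=0.001063
DUDDUU: Ā=67.2943, payoff=0.0000, prob=0.001063
UUDDUU: Ā=115.2300, payoff=0.0000, prob=0.008153
DDUDUU: Ā=61.1574, payoff=0.0000, prob=0.001063
UDUDUU: Ā=104.7216, payoff=0.0000, prob=0.008153
DUUDUU: Ā=96.3150, payoff=0.0000, prob=0.008153
UUUDUU: Ā=164.9229, payoff=1.4529, prob=0.062506
DDDUUU: Ā=56.6775, payoff=0.0000, prob=0.001063
UDDUUU: Ā=97.0506, payoff=0.0000, prob=0.008153
DUDUUU: Ā=88.6439, payoff=0.0000, prob=0.008153
UUDUUU: Ā=151.7875, payoff=0.0000, prob=0.062506
DDUUUU: Ā=82.5070, payoff=0.0000, prob=0.008153
UDUUUU: Ā=141.2791, payoff=0.0000, prob=0.062506
DUUUUU: Ā=132.8725, payoff=0.0000, prob=0.062506
UUUUUU: Ā=227.5214, payoff=64.0514, prob=0.479211
Price = Σ prob·payoff / R^6 = 34.325603 / 2.839761 = 12.0875

price = 12.0875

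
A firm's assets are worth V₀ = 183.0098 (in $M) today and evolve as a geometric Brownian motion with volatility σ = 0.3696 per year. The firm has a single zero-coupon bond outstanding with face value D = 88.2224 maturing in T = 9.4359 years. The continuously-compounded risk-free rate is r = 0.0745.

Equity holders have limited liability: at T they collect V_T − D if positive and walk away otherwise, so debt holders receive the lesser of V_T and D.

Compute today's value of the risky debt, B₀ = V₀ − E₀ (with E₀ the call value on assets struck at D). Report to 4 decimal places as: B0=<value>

Apply the equity-as-call identities (strike 88.2224, horizon 9.4359 years):
d₁ = [ln(V₀/D) + (r + σ²/2)T] / (σ√T)
   = [ln(183.0098/88.2224) + (0.0745 + 0.5·0.3696²)·9.4359] / (0.3696·√9.4359)
   = [0.729679 + 1.347466] / 1.135334 = 1.829545
d₂ = d₁ − σ√T = 1.829545 − 1.135334 = 0.694211
N(d₁) = 0.966341,  N(d₂) = 0.756225,  e^(−rT) = 0.495110
E₀ = V₀·N(d₁) − D·e^(−rT)·N(d₂)
   = 183.0098·0.966341 − 88.2224·0.495110·0.756225 = 143.818093
B₀ = V₀ − E₀ = 183.0098 − 143.818093 = 39.191707

B0=39.1917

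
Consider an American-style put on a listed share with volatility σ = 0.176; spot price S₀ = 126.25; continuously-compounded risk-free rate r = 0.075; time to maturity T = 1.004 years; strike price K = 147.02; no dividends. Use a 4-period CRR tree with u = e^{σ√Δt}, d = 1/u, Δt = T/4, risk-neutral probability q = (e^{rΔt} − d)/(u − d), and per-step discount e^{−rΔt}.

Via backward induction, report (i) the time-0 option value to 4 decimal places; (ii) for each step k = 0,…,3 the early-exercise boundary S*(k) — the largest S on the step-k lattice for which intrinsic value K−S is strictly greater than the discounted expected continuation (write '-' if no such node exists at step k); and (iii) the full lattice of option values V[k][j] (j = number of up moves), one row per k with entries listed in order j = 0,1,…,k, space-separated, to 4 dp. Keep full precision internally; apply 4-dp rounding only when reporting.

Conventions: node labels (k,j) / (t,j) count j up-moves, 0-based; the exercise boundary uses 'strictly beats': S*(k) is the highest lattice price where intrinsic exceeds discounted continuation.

price = 20.7700
boundary = 126.2500 115.5945 126.2500 137.8877
tree:
20.7700
31.4255 10.5811
41.1817 20.7700 3.7139
50.1145 31.4255 9.1323 0.0000
58.2933 41.1817 20.7700 0.0000 0.0000

params: Δt=0.25100 u=1.09218 d=0.91560 q=0.58559 e^(-rΔt)=0.98135
t_4 payoffs: 58.2933 41.1817 20.7700 0.0000 0.0000
t_3: node(3,0) S=96.9055 payoff=50.1145 vs cont=47.3727 → 50.1145 [stop]  node(3,1) S=115.5945 payoff=31.4255 vs cont=28.6838 → 31.4255 [stop]  node(3,2) S=137.8877 payoff=9.1323 vs cont=8.4468 → 9.1323 [stop]  node(3,3) S=164.4804 payoff=0.0000 vs cont=0.0000 → 0.0000 [wait]  ⇒ S*(3)=137.8877
t_2: node(2,0) S=105.8383 payoff=41.1817 vs cont=38.4399 → 41.1817 [stop]  node(2,1) S=126.2500 payoff=20.7700 vs cont=18.0282 → 20.7700 [stop]  node(2,2) S=150.5983 payoff=0.0000 vs cont=3.7139 → 3.7139 [wait]  ⇒ S*(2)=126.2500
t_1: node(1,0) S=115.5945 payoff=31.4255 vs cont=28.6838 → 31.4255 [stop]  node(1,1) S=137.8877 payoff=9.1323 vs cont=10.5811 → 10.5811 [wait]  ⇒ S*(1)=115.5945
t_0: node(0,0) S=126.2500 payoff=20.7700 vs cont=18.8608 → 20.7700 [stop]  ⇒ S*(0)=126.2500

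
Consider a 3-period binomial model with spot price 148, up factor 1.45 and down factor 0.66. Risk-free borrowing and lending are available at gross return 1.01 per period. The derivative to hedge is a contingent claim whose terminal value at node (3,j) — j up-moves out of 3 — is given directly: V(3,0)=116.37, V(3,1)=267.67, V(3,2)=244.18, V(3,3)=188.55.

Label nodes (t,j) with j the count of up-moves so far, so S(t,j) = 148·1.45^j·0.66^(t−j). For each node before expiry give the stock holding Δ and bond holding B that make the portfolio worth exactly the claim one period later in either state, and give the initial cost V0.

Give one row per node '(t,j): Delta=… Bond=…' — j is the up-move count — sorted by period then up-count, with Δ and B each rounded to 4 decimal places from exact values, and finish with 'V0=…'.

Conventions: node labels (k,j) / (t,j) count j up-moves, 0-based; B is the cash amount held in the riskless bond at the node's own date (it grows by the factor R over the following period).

Arbitrage-free pricing uses the up-move probability p* = (R−d)/(u−d) = 0.4430, discounting each step at R = 1.01.
At maturity the claim pays: V(3,0)=116.3700, V(3,1)=267.6700, V(3,2)=244.1800, V(3,3)=188.5500
  t=2,j=0: stock 64.4688 → up 93.4798 (V=267.6700), down 42.5494 (V=116.3700). Price 181.5858; hedge Δ=2.9707, bond B=-9.9332.
  t=2,j=1: stock 141.6360 → up 205.3722 (V=244.1800), down 93.4798 (V=267.6700). Price 254.7159; hedge Δ=-0.2099, bond B=284.4501.
  t=2,j=2: stock 311.1700 → up 451.1965 (V=188.5500), down 205.3722 (V=244.1800). Price 217.3602; hedge Δ=-0.2263, bond B=287.7779.
  t=1,j=0: stock 97.6800 → up 141.6360 (V=254.7159), down 64.4688 (V=181.5858). Price 211.8665; hedge Δ=0.9477, bond B=119.2968.
  t=1,j=1: stock 214.6000 → up 311.1700 (V=217.3602), down 141.6360 (V=254.7159). Price 235.8078; hedge Δ=-0.2203, bond B=283.0935.
  t=0,j=0: stock 148.0000 → up 214.6000 (V=235.8078), down 97.6800 (V=211.8665). Price 220.2707; hedge Δ=0.2048, bond B=189.9653.
Verification: the root portfolio costs Δ(0,0)·S0 + B(0,0) = 220.2707, matching V0.

(0,0): Delta=0.2048 Bond=189.9653
(1,0): Delta=0.9477 Bond=119.2968
(1,1): Delta=-0.2203 Bond=283.0935
(2,0): Delta=2.9707 Bond=-9.9332
(2,1): Delta=-0.2099 Bond=284.4501
(2,2): Delta=-0.2263 Bond=287.7779
V0=220.2707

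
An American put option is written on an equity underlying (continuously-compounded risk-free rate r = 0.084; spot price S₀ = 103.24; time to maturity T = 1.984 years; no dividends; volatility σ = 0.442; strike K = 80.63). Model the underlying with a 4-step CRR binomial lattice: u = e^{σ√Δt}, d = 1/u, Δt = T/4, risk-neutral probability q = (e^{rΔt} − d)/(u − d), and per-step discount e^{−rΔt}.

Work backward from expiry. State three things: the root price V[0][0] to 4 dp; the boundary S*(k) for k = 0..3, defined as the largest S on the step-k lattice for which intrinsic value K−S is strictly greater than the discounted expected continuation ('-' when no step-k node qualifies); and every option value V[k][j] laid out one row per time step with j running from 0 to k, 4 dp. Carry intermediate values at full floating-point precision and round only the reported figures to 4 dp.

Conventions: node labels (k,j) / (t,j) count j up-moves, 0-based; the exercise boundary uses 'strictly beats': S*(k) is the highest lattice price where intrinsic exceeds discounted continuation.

price = 8.8524
boundary = - - - 40.5766
tree:
8.8524
15.2595 2.9534
25.3941 6.0379 0.0000
40.0534 12.3439 0.0000 0.0000
50.9076 25.2356 0.0000 0.0000 0.0000

Δt=0.49600  u=1.36518  d=0.73250  q=0.49004  discount=0.95919
step 4 (expiry): payoffs max(K−S,0) = 50.9076 25.2356 0.0000 0.0000 0.0000
step 3: (k=3,j=0): S=40.5766, K−S=40.0534, hold=36.7631 ⇒ V=40.0534 exercise | (k=3,j=1): S=75.6236, K−S=5.0064, hold=12.3439 ⇒ V=12.3439 continue | (k=3,j=2): S=140.9415, K−S=0.0000, hold=0.0000 ⇒ V=0.0000 continue | (k=3,j=3): S=262.6762, K−S=0.0000, hold=0.0000 ⇒ V=0.0000 continue  boundary S*=40.5766
step 2: (k=2,j=0): S=55.3944, K−S=25.2356, hold=25.3941 ⇒ V=25.3941 continue | (k=2,j=1): S=103.2400, K−S=0.0000, hold=6.0379 ⇒ V=6.0379 continue | (k=2,j=2): S=192.4109, K−S=0.0000, hold=0.0000 ⇒ V=0.0000 continue  boundary S*=-
step 1: (k=1,j=0): S=75.6236, K−S=5.0064, hold=15.2595 ⇒ V=15.2595 continue | (k=1,j=1): S=140.9415, K−S=0.0000, hold=2.9534 ⇒ V=2.9534 continue  boundary S*=-
step 0: (k=0,j=0): S=103.2400, K−S=0.0000, hold=8.8524 ⇒ V=8.8524 continue  boundary S*=-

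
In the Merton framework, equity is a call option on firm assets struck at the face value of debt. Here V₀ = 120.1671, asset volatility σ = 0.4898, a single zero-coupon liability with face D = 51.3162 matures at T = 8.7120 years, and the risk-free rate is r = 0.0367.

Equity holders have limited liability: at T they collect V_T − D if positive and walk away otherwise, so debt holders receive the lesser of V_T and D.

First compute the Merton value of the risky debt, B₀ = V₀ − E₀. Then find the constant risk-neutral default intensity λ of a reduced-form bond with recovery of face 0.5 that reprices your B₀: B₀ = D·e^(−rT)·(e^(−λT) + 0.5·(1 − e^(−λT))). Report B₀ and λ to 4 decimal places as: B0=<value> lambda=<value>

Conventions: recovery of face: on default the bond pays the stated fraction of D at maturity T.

B0=27.4602 lambda=0.0858

With assets at 120.1671 and a single debt payment of 51.3162 at 8.7120 years:
d₁ = [ln(V₀/D) + (r + σ²/2)T] / (σ√T)
   = [ln(120.1671/51.3162) + (0.0367 + 0.5·0.4898²)·8.7120] / (0.4898·√8.7120)
   = [0.850877 + 1.364752] / 1.445698 = 1.532567
d₂ = d₁ − σ√T = 1.532567 − 1.445698 = 0.086868
N(d₁) = 0.937309,  N(d₂) = 0.534612,  e^(−rT) = 0.726345
E₀ = V₀·N(d₁) − D·e^(−rT)·N(d₂)
   = 120.1671·0.937309 − 51.3162·0.726345·0.534612 = 92.706939
B₀ = V₀ − E₀ = 120.1671 − 92.706939 = 27.460161
e^(−λT) = (B₀·e^(rT)/D − 0.5)/(1 − 0.5) = (27.4602·1.376757/51.3162 − 0.5)/0.5 = 0.47345322
λ = −ln(0.47345322)/8.7120 = 0.085824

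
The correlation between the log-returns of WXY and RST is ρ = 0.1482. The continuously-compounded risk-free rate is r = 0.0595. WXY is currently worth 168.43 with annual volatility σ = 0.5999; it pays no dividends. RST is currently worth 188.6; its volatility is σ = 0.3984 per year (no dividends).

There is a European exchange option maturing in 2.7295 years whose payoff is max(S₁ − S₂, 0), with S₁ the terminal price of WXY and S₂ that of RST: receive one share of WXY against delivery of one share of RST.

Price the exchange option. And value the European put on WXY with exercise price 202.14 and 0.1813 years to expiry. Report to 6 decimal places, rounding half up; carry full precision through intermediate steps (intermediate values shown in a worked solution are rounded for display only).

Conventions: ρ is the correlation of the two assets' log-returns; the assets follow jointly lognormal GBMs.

exchange price = 65.167701
price(WXY put K=202.14) = 38.530535

σ_eff = √(σ₁² + σ₂² − 2ρσ₁σ₂) = √(0.5999² + 0.3984² − 2·0.1482·0.5999·0.3984) = 0.669151
d₁ = (ln(S₁/S₂) + (q₂ − q₁ + σ_eff²/2)T) / (σ_eff√T) = (ln(168.43/188.6) + (0.0 − 0.0 + 0.223881)·2.7295) / 1.105517 = 0.450446
d₂ = d₁ − σ_eff√T = 0.450446 − 1.105517 = -0.655071
N(d₁) = 0.673806,  N(d₂) = 0.256211
V = S₁·e^{−q₁T}·N(d₁) − S₂·e^{−q₂T}·N(d₂) = 113.489091 − 48.321391 = 65.167701
[vanilla: WXY put K=202.14]
σ√T = 0.5999·√0.1813 = 0.255433
d₁ = (ln(S/K) + (r+σ²/2)T) / (σ√T) = (ln(168.43/202.14) + (0.0595+0.5999²/2)·0.1813) / 0.255433 = (-0.182440 + 0.043410) / 0.255433 = -0.544290
d₂ = d₁ − σ√T = -0.544290 − 0.255433 = -0.799723
e^{−rT} = 0.989271
N(−d₁) = 0.706879,  N(−d₂) = 0.788064
price = K·e^{−rT}·N(−d₂) − S·N(−d₁) = 157.590160 − 119.059625 = 38.530535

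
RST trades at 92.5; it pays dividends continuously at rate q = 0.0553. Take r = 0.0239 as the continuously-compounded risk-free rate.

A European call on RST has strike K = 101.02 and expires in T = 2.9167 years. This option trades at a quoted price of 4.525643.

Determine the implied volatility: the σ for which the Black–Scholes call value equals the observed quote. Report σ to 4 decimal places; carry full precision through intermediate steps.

At σ = 0.1795 the Black–Scholes value reproduces the quote:
σ√T = 0.1795·√2.9167 = 0.306556
d₁ = (ln(S/K) + (r−q+σ²/2)T) / (σ√T) = (ln(92.5/101.02) + (0.0239−0.0553+0.1795²/2)·2.9167) / 0.306556 = (-0.088110 − 0.044596) / 0.306556 = -0.432892
d₂ = d₁ − σ√T = -0.432892 − 0.306556 = -0.739449
e^{−rT} = 0.932665
e^{−qT} = 0.851042
N(d₁) = 0.332547,  N(d₂) = 0.229817
V = S·e^{−qT}·N(d₁) − K·e^{−rT}·N(d₂) = 26.178533 − 21.652890 = 4.525643 (the quoted price), and the Black–Scholes price is strictly increasing in σ, so σ is unique

sigma = 0.1795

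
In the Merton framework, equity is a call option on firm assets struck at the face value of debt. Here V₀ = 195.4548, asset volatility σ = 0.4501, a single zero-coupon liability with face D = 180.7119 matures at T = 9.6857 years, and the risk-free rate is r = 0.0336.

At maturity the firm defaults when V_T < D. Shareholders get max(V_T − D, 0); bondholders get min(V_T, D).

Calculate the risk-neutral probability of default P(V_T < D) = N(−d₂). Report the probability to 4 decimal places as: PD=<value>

PD=0.6599

With assets at 195.4548 and a single debt payment of 180.7119 at 9.6857 years:
d₁ = [ln(V₀/D) + (r + σ²/2)T] / (σ√T)
   = [ln(195.4548/180.7119) + (0.0336 + 0.5·0.4501²)·9.6857] / (0.4501·√9.6857)
   = [0.078425 + 1.306553] / 1.400795 = 0.988708
d₂ = d₁ − σ√T = 0.988708 − 1.400795 = -0.412086
risk-neutral PD = N(−d₂) = N(0.412086) = 0.659862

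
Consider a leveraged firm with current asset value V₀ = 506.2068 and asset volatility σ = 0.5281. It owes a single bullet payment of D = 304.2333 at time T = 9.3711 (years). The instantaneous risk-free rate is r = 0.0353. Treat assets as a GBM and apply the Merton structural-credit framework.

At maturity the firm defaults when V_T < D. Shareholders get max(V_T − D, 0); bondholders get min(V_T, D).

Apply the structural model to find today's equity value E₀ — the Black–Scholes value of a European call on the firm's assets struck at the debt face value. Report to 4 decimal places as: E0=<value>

E0=375.1379

Equity is a call on the firm's assets struck at D = 304.2333:
d₁ = [ln(V₀/D) + (r + σ²/2)T] / (σ√T)
   = [ln(506.2068/304.2333) + (0.0353 + 0.5·0.5281²)·9.3711] / (0.5281·√9.3711)
   = [0.509150 + 1.637551] / 1.616633 = 1.327884
d₂ = d₁ − σ√T = 1.327884 − 1.616633 = -0.288749
N(d₁) = 0.907892,  N(d₂) = 0.386387,  e^(−rT) = 0.718349
E₀ = V₀·N(d₁) − D·e^(−rT)·N(d₂)
   = 506.2068·0.907892 − 304.2333·0.718349·0.386387 = 375.137852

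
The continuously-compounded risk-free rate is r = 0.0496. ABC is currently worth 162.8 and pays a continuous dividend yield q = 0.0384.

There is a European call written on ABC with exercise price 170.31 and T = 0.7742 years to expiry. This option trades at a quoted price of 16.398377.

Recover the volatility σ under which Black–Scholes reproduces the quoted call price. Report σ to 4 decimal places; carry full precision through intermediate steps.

sigma = 0.3409

At σ = 0.3409 the Black–Scholes value reproduces the quote:
σ√T = 0.3409·√0.7742 = 0.299953
d₁ = (ln(S/K) + (r−q+σ²/2)T) / (σ√T) = (ln(162.8/170.31) + (0.0496−0.0384+0.3409²/2)·0.7742) / 0.299953 = (-0.045098 + 0.053657) / 0.299953 = 0.028535
d₂ = d₁ − σ√T = 0.028535 − 0.299953 = -0.271418
e^{−rT} = 0.962328
e^{−qT} = 0.970708
N(d₁) = 0.511382,  N(d₂) = 0.393035
V = S·e^{−qT}·N(d₁) − K·e^{−rT}·N(d₂) = 80.814410 − 64.416033 = 16.398377 (matching the quote); vega is positive throughout, so no other σ reproduces this price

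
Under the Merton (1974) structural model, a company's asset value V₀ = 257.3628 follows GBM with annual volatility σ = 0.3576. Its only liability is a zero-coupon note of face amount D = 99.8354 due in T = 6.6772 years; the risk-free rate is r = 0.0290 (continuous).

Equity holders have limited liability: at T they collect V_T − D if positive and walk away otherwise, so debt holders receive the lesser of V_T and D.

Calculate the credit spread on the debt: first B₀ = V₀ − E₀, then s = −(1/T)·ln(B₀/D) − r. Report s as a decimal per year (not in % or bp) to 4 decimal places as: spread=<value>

With assets at 257.3628 and a single debt payment of 99.8354 at 6.6772 years:
d₁ = [ln(V₀/D) + (r + σ²/2)T] / (σ√T)
   = [ln(257.3628/99.8354) + (0.0290 + 0.5·0.3576²)·6.6772] / (0.3576·√6.6772)
   = [0.946964 + 0.620571] / 0.924048 = 1.696378
d₂ = d₁ − σ√T = 1.696378 − 0.924048 = 0.772330
N(d₁) = 0.955093,  N(d₂) = 0.780040,  e^(−rT) = 0.823955
E₀ = V₀·N(d₁) − D·e^(−rT)·N(d₂)
   = 257.3628·0.955093 − 99.8354·0.823955·0.780040 = 181.639305
B₀ = V₀ − E₀ = 257.3628 − 181.639305 = 75.723495
spread = −(1/T)·ln(B₀/D) − r = −(1/6.6772)·ln(75.723495/99.8354) − 0.0290 = 0.01239974

spread=0.0124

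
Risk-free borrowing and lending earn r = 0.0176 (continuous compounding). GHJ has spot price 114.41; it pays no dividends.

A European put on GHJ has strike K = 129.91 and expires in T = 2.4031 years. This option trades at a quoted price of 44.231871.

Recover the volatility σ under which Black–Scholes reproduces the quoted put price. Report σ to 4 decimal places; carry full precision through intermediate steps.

sigma = 0.5433

At σ = 0.5433 the Black–Scholes value reproduces the quote:
σ√T = 0.5433·√2.4031 = 0.842220
d₁ = (ln(S/K) + (r+σ²/2)T) / (σ√T) = (ln(114.41/129.91) + (0.0176+0.5433²/2)·2.4031) / 0.842220 = (-0.127053 + 0.396962) / 0.842220 = 0.320473
d₂ = d₁ − σ√T = 0.320473 − 0.842220 = -0.521747
e^{−rT} = 0.958587
N(−d₁) = 0.374305,  N(−d₂) = 0.699077
V = K·e^{−rT}·N(−d₂) − S·N(−d₁) = 87.056109 − 42.824238 = 44.231871 (the quoted price), and the Black–Scholes price is strictly increasing in σ, so σ is unique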